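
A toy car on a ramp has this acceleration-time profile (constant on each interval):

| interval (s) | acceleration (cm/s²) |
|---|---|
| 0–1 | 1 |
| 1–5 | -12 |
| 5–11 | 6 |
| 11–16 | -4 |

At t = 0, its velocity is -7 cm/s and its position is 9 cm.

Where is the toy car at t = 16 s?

On each constant-a segment, Δv = aΔt and Δx = v₀Δt + ½aΔt²; chain segment to segment.
0–1 s: v starts -7 cm/s; Δx = -7·1 + ½·1·1² = -6.5 cm; v ends -6 cm/s.
1–5 s: v starts -6 cm/s; Δx = -6·4 + ½·-12·4² = -120 cm; v ends -54 cm/s.
5–11 s: v starts -54 cm/s; Δx = -54·6 + ½·6·6² = -216 cm; v ends -18 cm/s.
11–16 s: v starts -18 cm/s; Δx = -18·5 + ½·-4·5² = -140 cm; v ends -38 cm/s.
x(16) = 9 + Σ Δx = -473.5 cm.

-473.5 cm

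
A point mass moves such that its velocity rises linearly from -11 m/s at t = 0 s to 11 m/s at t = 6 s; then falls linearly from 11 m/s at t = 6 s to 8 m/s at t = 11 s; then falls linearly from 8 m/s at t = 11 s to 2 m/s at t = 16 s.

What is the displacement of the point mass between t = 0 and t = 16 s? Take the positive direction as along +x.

Displacement is the signed area under the v-t curve.
0–6 s: ½(-11 + 11)(6) = 0 m
6–11 s: ½(11 + 8)(5) = 47.5 m
11–16 s: ½(8 + 2)(5) = 25 m
Net displacement = 72.5 m

72.5 m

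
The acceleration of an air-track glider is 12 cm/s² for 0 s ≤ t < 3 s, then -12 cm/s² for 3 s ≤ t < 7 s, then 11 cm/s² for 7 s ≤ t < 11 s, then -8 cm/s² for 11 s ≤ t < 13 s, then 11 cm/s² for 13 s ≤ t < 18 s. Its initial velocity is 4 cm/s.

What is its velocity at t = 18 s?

Δv equals the area under the a-t graph; then v = v₀ + Δv.
0–3 s: 12 × 3 = 36 cm/s
3–7 s: -12 × 4 = -48 cm/s
7–11 s: 11 × 4 = 44 cm/s
11–13 s: -8 × 2 = -16 cm/s
13–18 s: 11 × 5 = 55 cm/s
Δv = 71 cm/s, so v(18) = 4 + (71) = 75 cm/s.

75 cm/s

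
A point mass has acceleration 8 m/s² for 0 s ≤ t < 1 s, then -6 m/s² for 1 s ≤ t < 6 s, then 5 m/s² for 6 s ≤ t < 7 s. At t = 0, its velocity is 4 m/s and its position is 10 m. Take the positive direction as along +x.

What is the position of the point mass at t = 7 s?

-12.5 m

On each constant-a segment, Δv = aΔt and Δx = v₀Δt + ½aΔt²; chain segment to segment.
0–1 s: v starts 4 m/s; Δx = 4·1 + ½·8·1² = 8 m; v ends 12 m/s.
1–6 s: v starts 12 m/s; Δx = 12·5 + ½·-6·5² = -15 m; v ends -18 m/s.
6–7 s: v starts -18 m/s; Δx = -18·1 + ½·5·1² = -15.5 m; v ends -13 m/s.
x(7) = 10 + Σ Δx = -12.5 m.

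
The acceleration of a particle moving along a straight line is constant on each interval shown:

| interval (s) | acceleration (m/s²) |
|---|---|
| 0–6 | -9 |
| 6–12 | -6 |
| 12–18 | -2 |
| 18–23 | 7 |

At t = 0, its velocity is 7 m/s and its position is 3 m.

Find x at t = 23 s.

-1428.5 m

On each constant-a segment, Δv = aΔt and Δx = v₀Δt + ½aΔt²; chain segment to segment.
0–6 s: v starts 7 m/s; Δx = 7·6 + ½·-9·6² = -120 m; v ends -47 m/s.
6–12 s: v starts -47 m/s; Δx = -47·6 + ½·-6·6² = -390 m; v ends -83 m/s.
12–18 s: v starts -83 m/s; Δx = -83·6 + ½·-2·6² = -534 m; v ends -95 m/s.
18–23 s: v starts -95 m/s; Δx = -95·5 + ½·7·5² = -387.5 m; v ends -60 m/s.
x(23) = 3 + Σ Δx = -1428.5 m.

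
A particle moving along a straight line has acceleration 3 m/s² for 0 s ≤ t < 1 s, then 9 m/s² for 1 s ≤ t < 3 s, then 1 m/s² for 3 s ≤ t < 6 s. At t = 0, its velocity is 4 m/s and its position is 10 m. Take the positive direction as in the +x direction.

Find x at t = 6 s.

On each constant-a segment, Δv = aΔt and Δx = v₀Δt + ½aΔt²; chain segment to segment.
0–1 s: v starts 4 m/s; Δx = 4·1 + ½·3·1² = 5.5 m; v ends 7 m/s.
1–3 s: v starts 7 m/s; Δx = 7·2 + ½·9·2² = 32 m; v ends 25 m/s.
3–6 s: v starts 25 m/s; Δx = 25·3 + ½·1·3² = 79.5 m; v ends 28 m/s.
x(6) = 10 + Σ Δx = 127 m.

127 m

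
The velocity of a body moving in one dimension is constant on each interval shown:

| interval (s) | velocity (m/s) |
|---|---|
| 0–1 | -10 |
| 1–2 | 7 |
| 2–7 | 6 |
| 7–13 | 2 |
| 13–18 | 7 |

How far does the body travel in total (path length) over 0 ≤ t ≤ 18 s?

Distance (not displacement) is the total path length: add the absolute areas under v-t.
0–1 s: |-10| × 1 = 10 m
1–2 s: |7| × 1 = 7 m
2–7 s: |6| × 5 = 30 m
7–13 s: |2| × 6 = 12 m
13–18 s: |7| × 5 = 35 m
Total distance = 94 m

94 m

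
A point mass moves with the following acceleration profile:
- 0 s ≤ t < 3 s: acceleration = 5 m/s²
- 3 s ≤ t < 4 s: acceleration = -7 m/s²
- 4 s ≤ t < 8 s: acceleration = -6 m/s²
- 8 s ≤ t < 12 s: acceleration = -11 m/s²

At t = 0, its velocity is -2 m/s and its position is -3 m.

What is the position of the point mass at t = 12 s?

-161 m

On each constant-a segment, Δv = aΔt and Δx = v₀Δt + ½aΔt²; chain segment to segment.
0–3 s: v starts -2 m/s; Δx = -2·3 + ½·5·3² = 16.5 m; v ends 13 m/s.
3–4 s: v starts 13 m/s; Δx = 13·1 + ½·-7·1² = 9.5 m; v ends 6 m/s.
4–8 s: v starts 6 m/s; Δx = 6·4 + ½·-6·4² = -24 m; v ends -18 m/s.
8–12 s: v starts -18 m/s; Δx = -18·4 + ½·-11·4² = -160 m; v ends -62 m/s.
x(12) = -3 + Σ Δx = -161 m.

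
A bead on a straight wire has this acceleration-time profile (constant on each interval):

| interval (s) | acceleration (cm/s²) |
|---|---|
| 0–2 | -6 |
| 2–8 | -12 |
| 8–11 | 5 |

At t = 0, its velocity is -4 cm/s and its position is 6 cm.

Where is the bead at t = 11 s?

On each constant-a segment, Δv = aΔt and Δx = v₀Δt + ½aΔt²; chain segment to segment.
0–2 s: v starts -4 cm/s; Δx = -4·2 + ½·-6·2² = -20 cm; v ends -16 cm/s.
2–8 s: v starts -16 cm/s; Δx = -16·6 + ½·-12·6² = -312 cm; v ends -88 cm/s.
8–11 s: v starts -88 cm/s; Δx = -88·3 + ½·5·3² = -241.5 cm; v ends -73 cm/s.
x(11) = 6 + Σ Δx = -567.5 cm.

-567.5 cm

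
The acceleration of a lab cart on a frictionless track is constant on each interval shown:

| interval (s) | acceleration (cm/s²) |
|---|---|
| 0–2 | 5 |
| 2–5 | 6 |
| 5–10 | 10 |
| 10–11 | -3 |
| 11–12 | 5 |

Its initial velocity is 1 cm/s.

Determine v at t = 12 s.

Δv equals the area under the a-t graph; then v = v₀ + Δv.
0–2 s: 5 × 2 = 10 cm/s
2–5 s: 6 × 3 = 18 cm/s
5–10 s: 10 × 5 = 50 cm/s
10–11 s: -3 × 1 = -3 cm/s
11–12 s: 5 × 1 = 5 cm/s
Δv = 80 cm/s, so v(12) = 1 + (80) = 81 cm/s.

81 cm/s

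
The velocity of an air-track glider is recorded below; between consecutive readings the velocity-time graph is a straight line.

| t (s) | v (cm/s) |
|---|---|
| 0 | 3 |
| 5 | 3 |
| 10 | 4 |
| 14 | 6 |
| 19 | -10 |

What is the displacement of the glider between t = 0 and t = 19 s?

Net displacement equals the area under the velocity-time graph (areas below the axis count negative).
0–5 s: 3 × 5 = 15 cm
5–10 s: ½(3 + 4)(5) = 17.5 cm
10–14 s: ½(4 + 6)(4) = 20 cm
14–19 s: ½(6 + -10)(5) = -10 cm
Net displacement = 42.5 cm

42.5 cm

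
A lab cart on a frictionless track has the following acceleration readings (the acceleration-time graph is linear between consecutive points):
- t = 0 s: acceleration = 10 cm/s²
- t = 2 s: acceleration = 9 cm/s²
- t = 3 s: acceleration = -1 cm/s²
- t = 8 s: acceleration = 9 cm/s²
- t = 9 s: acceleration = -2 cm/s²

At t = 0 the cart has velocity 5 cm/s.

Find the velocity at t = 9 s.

51.5 cm/s

Δv equals the area under the a-t graph; then v = v₀ + Δv.
0–2 s: ½(10 + 9)(2) = 19 cm/s
2–3 s: ½(9 + -1)(1) = 4 cm/s
3–8 s: ½(-1 + 9)(5) = 20 cm/s
8–9 s: ½(9 + -2)(1) = 3.5 cm/s
Δv = 46.5 cm/s, so v(9) = 5 + (46.5) = 51.5 cm/s.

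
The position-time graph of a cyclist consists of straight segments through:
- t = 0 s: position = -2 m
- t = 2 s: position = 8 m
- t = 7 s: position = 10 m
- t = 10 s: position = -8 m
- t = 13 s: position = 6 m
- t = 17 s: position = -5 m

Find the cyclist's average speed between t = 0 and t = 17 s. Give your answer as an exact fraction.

Average speed = (total path length)/(elapsed time); on a piecewise-linear x-t graph the path length is Σ|Δx|.
0–2 s: |Δx| = |8 − -2| = 10 m
2–7 s: |Δx| = |10 − 8| = 2 m
7–10 s: |Δx| = |-8 − 10| = 18 m
10–13 s: |Δx| = |6 − -8| = 14 m
13–17 s: |Δx| = |-5 − 6| = 11 m
Total path = 55 m; average speed = 55/17 = 55/17 m/s.

55/17 m/s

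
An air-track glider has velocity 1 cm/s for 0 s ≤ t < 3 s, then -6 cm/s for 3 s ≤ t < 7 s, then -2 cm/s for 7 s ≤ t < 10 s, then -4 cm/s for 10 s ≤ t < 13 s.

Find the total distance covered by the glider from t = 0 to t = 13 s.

Total distance travelled is ∫|v| dt — sum the magnitudes of each area piece.
0–3 s: |1| × 3 = 3 cm
3–7 s: |-6| × 4 = 24 cm
7–10 s: |-2| × 3 = 6 cm
10–13 s: |-4| × 3 = 12 cm
Total distance = 45 cm

45 cm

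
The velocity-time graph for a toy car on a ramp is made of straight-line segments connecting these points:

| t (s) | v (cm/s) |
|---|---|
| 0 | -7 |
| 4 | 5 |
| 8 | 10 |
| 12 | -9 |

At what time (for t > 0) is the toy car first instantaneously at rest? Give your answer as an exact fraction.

v changes sign on 0–4 s (from -7 to 5); the graph is linear there, so v = 0 at t = 0 + (7)·(4 − 0)/(5 − -7) = 7/3 s.

t = 7/3 s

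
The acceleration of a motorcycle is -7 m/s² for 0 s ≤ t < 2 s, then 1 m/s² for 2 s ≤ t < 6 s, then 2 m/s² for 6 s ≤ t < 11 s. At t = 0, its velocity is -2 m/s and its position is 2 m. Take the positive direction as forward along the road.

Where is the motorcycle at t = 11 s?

-107 m

On each constant-a segment, Δv = aΔt and Δx = v₀Δt + ½aΔt²; chain segment to segment.
0–2 s: v starts -2 m/s; Δx = -2·2 + ½·-7·2² = -18 m; v ends -16 m/s.
2–6 s: v starts -16 m/s; Δx = -16·4 + ½·1·4² = -56 m; v ends -12 m/s.
6–11 s: v starts -12 m/s; Δx = -12·5 + ½·2·5² = -35 m; v ends -2 m/s.
x(11) = 2 + Σ Δx = -107 m.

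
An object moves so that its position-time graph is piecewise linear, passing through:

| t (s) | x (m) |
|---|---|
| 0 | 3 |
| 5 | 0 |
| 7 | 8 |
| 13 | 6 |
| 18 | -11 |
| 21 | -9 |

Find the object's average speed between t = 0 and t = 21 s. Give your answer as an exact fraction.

32/21 m/s

Average speed = (total path length)/(elapsed time); on a piecewise-linear x-t graph the path length is Σ|Δx|.
0–5 s: |Δx| = |0 − 3| = 3 m
5–7 s: |Δx| = |8 − 0| = 8 m
7–13 s: |Δx| = |6 − 8| = 2 m
13–18 s: |Δx| = |-11 − 6| = 17 m
18–21 s: |Δx| = |-9 − -11| = 2 m
Total path = 32 m; average speed = 32/21 = 32/21 m/s.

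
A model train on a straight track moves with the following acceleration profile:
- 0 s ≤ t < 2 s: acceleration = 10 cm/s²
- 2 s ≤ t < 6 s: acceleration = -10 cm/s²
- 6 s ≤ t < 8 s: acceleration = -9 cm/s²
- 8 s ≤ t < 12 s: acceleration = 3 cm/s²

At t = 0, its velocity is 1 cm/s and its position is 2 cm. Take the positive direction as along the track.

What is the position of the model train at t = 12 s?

On each constant-a segment, Δv = aΔt and Δx = v₀Δt + ½aΔt²; chain segment to segment.
0–2 s: v starts 1 cm/s; Δx = 1·2 + ½·10·2² = 22 cm; v ends 21 cm/s.
2–6 s: v starts 21 cm/s; Δx = 21·4 + ½·-10·4² = 4 cm; v ends -19 cm/s.
6–8 s: v starts -19 cm/s; Δx = -19·2 + ½·-9·2² = -56 cm; v ends -37 cm/s.
8–12 s: v starts -37 cm/s; Δx = -37·4 + ½·3·4² = -124 cm; v ends -25 cm/s.
x(12) = 2 + Σ Δx = -152 cm.

-152 cm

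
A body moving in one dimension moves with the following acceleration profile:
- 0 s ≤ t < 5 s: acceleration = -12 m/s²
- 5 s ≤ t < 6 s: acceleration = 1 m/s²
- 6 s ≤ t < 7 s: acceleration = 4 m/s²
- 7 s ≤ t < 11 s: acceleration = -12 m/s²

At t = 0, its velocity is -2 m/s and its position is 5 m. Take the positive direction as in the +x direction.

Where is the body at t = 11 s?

On each constant-a segment, Δv = aΔt and Δx = v₀Δt + ½aΔt²; chain segment to segment.
0–5 s: v starts -2 m/s; Δx = -2·5 + ½·-12·5² = -160 m; v ends -62 m/s.
5–6 s: v starts -62 m/s; Δx = -62·1 + ½·1·1² = -61.5 m; v ends -61 m/s.
6–7 s: v starts -61 m/s; Δx = -61·1 + ½·4·1² = -59 m; v ends -57 m/s.
7–11 s: v starts -57 m/s; Δx = -57·4 + ½·-12·4² = -324 m; v ends -105 m/s.
x(11) = 5 + Σ Δx = -599.5 m.

-599.5 m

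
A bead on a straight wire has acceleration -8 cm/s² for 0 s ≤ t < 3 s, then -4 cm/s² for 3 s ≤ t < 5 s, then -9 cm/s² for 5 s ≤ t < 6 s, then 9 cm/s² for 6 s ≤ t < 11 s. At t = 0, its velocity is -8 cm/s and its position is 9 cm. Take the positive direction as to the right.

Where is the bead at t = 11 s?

On each constant-a segment, Δv = aΔt and Δx = v₀Δt + ½aΔt²; chain segment to segment.
0–3 s: v starts -8 cm/s; Δx = -8·3 + ½·-8·3² = -60 cm; v ends -32 cm/s.
3–5 s: v starts -32 cm/s; Δx = -32·2 + ½·-4·2² = -72 cm; v ends -40 cm/s.
5–6 s: v starts -40 cm/s; Δx = -40·1 + ½·-9·1² = -44.5 cm; v ends -49 cm/s.
6–11 s: v starts -49 cm/s; Δx = -49·5 + ½·9·5² = -132.5 cm; v ends -4 cm/s.
x(11) = 9 + Σ Δx = -300 cm.

-300 cm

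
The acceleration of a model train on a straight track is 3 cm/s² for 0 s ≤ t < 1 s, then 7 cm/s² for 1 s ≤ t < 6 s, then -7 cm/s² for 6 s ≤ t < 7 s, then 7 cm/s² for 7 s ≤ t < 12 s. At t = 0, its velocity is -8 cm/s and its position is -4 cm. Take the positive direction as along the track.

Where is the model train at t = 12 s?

On each constant-a segment, Δv = aΔt and Δx = v₀Δt + ½aΔt²; chain segment to segment.
0–1 s: v starts -8 cm/s; Δx = -8·1 + ½·3·1² = -6.5 cm; v ends -5 cm/s.
1–6 s: v starts -5 cm/s; Δx = -5·5 + ½·7·5² = 62.5 cm; v ends 30 cm/s.
6–7 s: v starts 30 cm/s; Δx = 30·1 + ½·-7·1² = 26.5 cm; v ends 23 cm/s.
7–12 s: v starts 23 cm/s; Δx = 23·5 + ½·7·5² = 202.5 cm; v ends 58 cm/s.
x(12) = -4 + Σ Δx = 281 cm.

281 cm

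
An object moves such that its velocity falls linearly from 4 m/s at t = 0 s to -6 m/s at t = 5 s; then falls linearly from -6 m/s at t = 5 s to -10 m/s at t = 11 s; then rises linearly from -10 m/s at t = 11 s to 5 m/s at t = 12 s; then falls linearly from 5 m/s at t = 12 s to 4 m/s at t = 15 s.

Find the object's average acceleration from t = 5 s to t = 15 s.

Average acceleration = Δv/Δt = (4 − -6)/(15 − 5) = 1 m/s².

1 m/s²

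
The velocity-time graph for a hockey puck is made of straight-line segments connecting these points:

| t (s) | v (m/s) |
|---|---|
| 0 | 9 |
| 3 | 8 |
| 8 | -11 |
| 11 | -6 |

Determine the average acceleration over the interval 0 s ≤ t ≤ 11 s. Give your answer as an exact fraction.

-15/11 m/s²

Average acceleration = Δv/Δt = (-6 − 9)/(11 − 0) = -15/11 m/s².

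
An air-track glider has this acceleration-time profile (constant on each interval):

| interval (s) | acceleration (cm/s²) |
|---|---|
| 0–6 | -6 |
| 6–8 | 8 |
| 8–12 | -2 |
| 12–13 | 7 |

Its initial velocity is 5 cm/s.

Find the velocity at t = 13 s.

-16 cm/s

Δv equals the area under the a-t graph; then v = v₀ + Δv.
0–6 s: -6 × 6 = -36 cm/s
6–8 s: 8 × 2 = 16 cm/s
8–12 s: -2 × 4 = -8 cm/s
12–13 s: 7 × 1 = 7 cm/s
Δv = -21 cm/s, so v(13) = 5 + (-21) = -16 cm/s.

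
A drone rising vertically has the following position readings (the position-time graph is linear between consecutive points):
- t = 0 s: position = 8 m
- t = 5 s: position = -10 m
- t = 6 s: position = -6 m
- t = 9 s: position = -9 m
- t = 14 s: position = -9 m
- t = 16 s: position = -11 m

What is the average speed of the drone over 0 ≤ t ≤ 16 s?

Average speed = (total path length)/(elapsed time); on a piecewise-linear x-t graph the path length is Σ|Δx|.
0–5 s: |Δx| = |-10 − 8| = 18 m
5–6 s: |Δx| = |-6 − -10| = 4 m
6–9 s: |Δx| = |-9 − -6| = 3 m
9–14 s: |Δx| = |-9 − -9| = 0 m
14–16 s: |Δx| = |-11 − -9| = 2 m
Total path = 27 m; average speed = 27/16 = 1.6875 m/s.

1.6875 m/s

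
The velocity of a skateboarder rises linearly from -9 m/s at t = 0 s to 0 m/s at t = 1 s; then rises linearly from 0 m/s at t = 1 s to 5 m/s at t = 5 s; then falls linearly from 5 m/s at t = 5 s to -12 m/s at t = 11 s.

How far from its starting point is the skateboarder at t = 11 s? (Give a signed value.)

-15.5 m

Displacement is the signed area under the v-t curve.
0–1 s: ½(-9 + 0)(1) = -4.5 m
1–5 s: ½(0 + 5)(4) = 10 m
5–11 s: ½(5 + -12)(6) = -21 m
Net displacement = -15.5 m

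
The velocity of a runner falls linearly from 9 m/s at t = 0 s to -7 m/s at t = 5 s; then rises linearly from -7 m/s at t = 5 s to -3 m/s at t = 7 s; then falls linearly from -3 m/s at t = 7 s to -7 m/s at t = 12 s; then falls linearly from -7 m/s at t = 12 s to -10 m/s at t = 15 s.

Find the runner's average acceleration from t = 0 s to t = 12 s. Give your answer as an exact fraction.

-4/3 m/s²

Average acceleration = Δv/Δt = (-7 − 9)/(12 − 0) = -4/3 m/s².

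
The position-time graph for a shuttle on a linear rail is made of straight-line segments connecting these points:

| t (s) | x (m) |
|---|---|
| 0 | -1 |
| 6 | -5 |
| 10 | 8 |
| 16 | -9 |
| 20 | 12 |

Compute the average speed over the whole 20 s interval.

Average speed = (total path length)/(elapsed time); on a piecewise-linear x-t graph the path length is Σ|Δx|.
0–6 s: |Δx| = |-5 − -1| = 4 m
6–10 s: |Δx| = |8 − -5| = 13 m
10–16 s: |Δx| = |-9 − 8| = 17 m
16–20 s: |Δx| = |12 − -9| = 21 m
Total path = 55 m; average speed = 55/20 = 2.75 m/s.

2.75 m/s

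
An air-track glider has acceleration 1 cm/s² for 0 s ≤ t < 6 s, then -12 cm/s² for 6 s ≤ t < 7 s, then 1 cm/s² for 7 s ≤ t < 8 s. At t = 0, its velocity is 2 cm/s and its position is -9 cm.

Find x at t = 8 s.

19.5 cm

On each constant-a segment, Δv = aΔt and Δx = v₀Δt + ½aΔt²; chain segment to segment.
0–6 s: v starts 2 cm/s; Δx = 2·6 + ½·1·6² = 30 cm; v ends 8 cm/s.
6–7 s: v starts 8 cm/s; Δx = 8·1 + ½·-12·1² = 2 cm; v ends -4 cm/s.
7–8 s: v starts -4 cm/s; Δx = -4·1 + ½·1·1² = -3.5 cm; v ends -3 cm/s.
x(8) = -9 + Σ Δx = 19.5 cm.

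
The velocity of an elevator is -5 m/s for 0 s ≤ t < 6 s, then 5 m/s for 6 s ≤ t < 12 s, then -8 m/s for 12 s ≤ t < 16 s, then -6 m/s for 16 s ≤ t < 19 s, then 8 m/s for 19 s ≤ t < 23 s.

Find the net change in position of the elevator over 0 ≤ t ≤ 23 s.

Net displacement equals the area under the velocity-time graph (areas below the axis count negative).
0–6 s: -5 × 6 = -30 m
6–12 s: 5 × 6 = 30 m
12–16 s: -8 × 4 = -32 m
16–19 s: -6 × 3 = -18 m
19–23 s: 8 × 4 = 32 m
Net displacement = -18 m

-18 m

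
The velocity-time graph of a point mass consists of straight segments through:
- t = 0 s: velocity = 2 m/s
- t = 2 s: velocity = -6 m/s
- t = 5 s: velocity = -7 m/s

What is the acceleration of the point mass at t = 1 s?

Acceleration is the slope of the v-t graph on 0–2 s: (-6 − 2)/(2 − 0) = -4 m/s².

-4 m/s²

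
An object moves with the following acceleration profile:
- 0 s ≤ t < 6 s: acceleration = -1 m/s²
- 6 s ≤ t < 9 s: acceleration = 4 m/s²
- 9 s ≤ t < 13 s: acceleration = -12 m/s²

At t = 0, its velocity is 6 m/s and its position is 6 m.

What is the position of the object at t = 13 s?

-6 m

On each constant-a segment, Δv = aΔt and Δx = v₀Δt + ½aΔt²; chain segment to segment.
0–6 s: v starts 6 m/s; Δx = 6·6 + ½·-1·6² = 18 m; v ends 0 m/s.
6–9 s: v starts 0 m/s; Δx = 0·3 + ½·4·3² = 18 m; v ends 12 m/s.
9–13 s: v starts 12 m/s; Δx = 12·4 + ½·-12·4² = -48 m; v ends -36 m/s.
x(13) = 6 + Σ Δx = -6 m.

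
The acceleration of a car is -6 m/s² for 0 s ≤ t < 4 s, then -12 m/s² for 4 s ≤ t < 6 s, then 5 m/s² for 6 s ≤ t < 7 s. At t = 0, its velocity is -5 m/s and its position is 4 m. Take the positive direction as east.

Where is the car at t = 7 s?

On each constant-a segment, Δv = aΔt and Δx = v₀Δt + ½aΔt²; chain segment to segment.
0–4 s: v starts -5 m/s; Δx = -5·4 + ½·-6·4² = -68 m; v ends -29 m/s.
4–6 s: v starts -29 m/s; Δx = -29·2 + ½·-12·2² = -82 m; v ends -53 m/s.
6–7 s: v starts -53 m/s; Δx = -53·1 + ½·5·1² = -50.5 m; v ends -48 m/s.
x(7) = 4 + Σ Δx = -196.5 m.

-196.5 m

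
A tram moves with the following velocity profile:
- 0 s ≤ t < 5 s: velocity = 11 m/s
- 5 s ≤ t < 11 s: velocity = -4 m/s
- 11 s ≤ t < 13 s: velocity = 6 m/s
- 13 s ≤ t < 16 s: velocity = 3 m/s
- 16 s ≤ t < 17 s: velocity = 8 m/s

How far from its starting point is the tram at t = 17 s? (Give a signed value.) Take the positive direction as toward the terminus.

Net displacement equals the area under the velocity-time graph (areas below the axis count negative).
0–5 s: 11 × 5 = 55 m
5–11 s: -4 × 6 = -24 m
11–13 s: 6 × 2 = 12 m
13–16 s: 3 × 3 = 9 m
16–17 s: 8 × 1 = 8 m
Net displacement = 60 m

60 m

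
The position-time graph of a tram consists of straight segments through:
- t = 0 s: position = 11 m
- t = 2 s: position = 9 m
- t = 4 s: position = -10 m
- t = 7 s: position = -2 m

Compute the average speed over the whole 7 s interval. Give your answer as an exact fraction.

29/7 m/s

Average speed = (total path length)/(elapsed time); on a piecewise-linear x-t graph the path length is Σ|Δx|.
0–2 s: |Δx| = |9 − 11| = 2 m
2–4 s: |Δx| = |-10 − 9| = 19 m
4–7 s: |Δx| = |-2 − -10| = 8 m
Total path = 29 m; average speed = 29/7 = 29/7 m/s.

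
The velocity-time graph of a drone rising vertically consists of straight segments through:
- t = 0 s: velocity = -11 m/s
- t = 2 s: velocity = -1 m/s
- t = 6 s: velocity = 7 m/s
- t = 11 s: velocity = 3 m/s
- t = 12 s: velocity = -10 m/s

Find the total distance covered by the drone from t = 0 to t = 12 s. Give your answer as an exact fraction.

Total distance travelled is ∫|v| dt — sum the magnitudes of each area piece.
0–2 s: |½(-11 + -1)(2)| = 12 m
2–6 s: v = 0 at t = 2.5 s; triangle areas 0.25 + 12.25 = 12.5 m
6–11 s: |½(7 + 3)(5)| = 25 m
11–12 s: v = 0 at t = 146/13 s; triangle areas 9/26 + 50/13 = 109/26 m
Total distance = 698/13 m

698/13 m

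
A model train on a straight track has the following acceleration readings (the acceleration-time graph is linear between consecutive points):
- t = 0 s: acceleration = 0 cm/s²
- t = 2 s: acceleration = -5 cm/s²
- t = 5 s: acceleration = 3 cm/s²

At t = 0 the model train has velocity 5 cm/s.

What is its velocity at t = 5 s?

-3 cm/s

Δv equals the area under the a-t graph; then v = v₀ + Δv.
0–2 s: ½(0 + -5)(2) = -5 cm/s
2–5 s: ½(-5 + 3)(3) = -3 cm/s
Δv = -8 cm/s, so v(5) = 5 + (-8) = -3 cm/s.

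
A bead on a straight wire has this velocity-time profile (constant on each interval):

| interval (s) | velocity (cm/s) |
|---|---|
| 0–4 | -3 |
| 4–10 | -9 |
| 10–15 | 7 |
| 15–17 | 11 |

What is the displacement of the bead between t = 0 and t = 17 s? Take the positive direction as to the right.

-9 cm

Net displacement equals the area under the velocity-time graph (areas below the axis count negative).
0–4 s: -3 × 4 = -12 cm
4–10 s: -9 × 6 = -54 cm
10–15 s: 7 × 5 = 35 cm
15–17 s: 11 × 2 = 22 cm
Net displacement = -9 cm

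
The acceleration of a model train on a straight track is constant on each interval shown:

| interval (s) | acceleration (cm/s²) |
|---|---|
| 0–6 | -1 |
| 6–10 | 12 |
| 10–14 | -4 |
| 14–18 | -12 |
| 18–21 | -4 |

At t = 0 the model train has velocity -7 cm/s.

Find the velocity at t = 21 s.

-41 cm/s

Δv equals the area under the a-t graph; then v = v₀ + Δv.
0–6 s: -1 × 6 = -6 cm/s
6–10 s: 12 × 4 = 48 cm/s
10–14 s: -4 × 4 = -16 cm/s
14–18 s: -12 × 4 = -48 cm/s
18–21 s: -4 × 3 = -12 cm/s
Δv = -34 cm/s, so v(21) = -7 + (-34) = -41 cm/s.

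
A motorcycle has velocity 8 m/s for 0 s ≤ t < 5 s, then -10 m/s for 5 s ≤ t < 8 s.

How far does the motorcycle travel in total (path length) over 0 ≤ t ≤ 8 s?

70 m

Distance (not displacement) is the total path length: add the absolute areas under v-t.
0–5 s: |8| × 5 = 40 m
5–8 s: |-10| × 3 = 30 m
Total distance = 70 m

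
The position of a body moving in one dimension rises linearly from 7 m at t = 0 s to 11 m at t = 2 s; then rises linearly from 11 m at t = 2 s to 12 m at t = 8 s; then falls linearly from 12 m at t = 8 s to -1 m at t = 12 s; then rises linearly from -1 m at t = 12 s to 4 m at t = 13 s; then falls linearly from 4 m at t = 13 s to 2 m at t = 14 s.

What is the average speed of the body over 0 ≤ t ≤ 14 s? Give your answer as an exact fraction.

Average speed = (total path length)/(elapsed time); on a piecewise-linear x-t graph the path length is Σ|Δx|.
0–2 s: |Δx| = |11 − 7| = 4 m
2–8 s: |Δx| = |12 − 11| = 1 m
8–12 s: |Δx| = |-1 − 12| = 13 m
12–13 s: |Δx| = |4 − -1| = 5 m
13–14 s: |Δx| = |2 − 4| = 2 m
Total path = 25 m; average speed = 25/14 = 25/14 m/s.

25/14 m/s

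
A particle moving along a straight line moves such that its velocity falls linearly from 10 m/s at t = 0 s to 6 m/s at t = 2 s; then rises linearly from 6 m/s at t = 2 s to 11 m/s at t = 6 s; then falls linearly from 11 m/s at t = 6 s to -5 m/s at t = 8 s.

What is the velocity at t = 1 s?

8 m/s

On 0–2 s the graph is linear from 10 to 6 m/s: v(1) = 10 + (6 − 10)·(1 − 0)/(2 − 0) = 8 m/s.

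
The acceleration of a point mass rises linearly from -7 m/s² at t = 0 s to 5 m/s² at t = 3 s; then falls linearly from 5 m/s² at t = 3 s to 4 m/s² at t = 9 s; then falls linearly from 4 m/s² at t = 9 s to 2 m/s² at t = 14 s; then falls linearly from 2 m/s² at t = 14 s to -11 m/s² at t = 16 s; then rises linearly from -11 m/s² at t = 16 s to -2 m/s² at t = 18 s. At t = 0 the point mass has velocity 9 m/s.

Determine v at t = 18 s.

26 m/s

Δv equals the area under the a-t graph; then v = v₀ + Δv.
0–3 s: ½(-7 + 5)(3) = -3 m/s
3–9 s: ½(5 + 4)(6) = 27 m/s
9–14 s: ½(4 + 2)(5) = 15 m/s
14–16 s: ½(2 + -11)(2) = -9 m/s
16–18 s: ½(-11 + -2)(2) = -13 m/s
Δv = 17 m/s, so v(18) = 9 + (17) = 26 m/s.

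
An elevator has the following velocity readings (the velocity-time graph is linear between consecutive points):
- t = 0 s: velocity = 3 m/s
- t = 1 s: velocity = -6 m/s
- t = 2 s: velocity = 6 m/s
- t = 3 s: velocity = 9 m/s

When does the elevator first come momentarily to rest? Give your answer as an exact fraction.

t = 1/3 s

v changes sign on 0–1 s (from 3 to -6); the graph is linear there, so v = 0 at t = 0 + (-3)·(1 − 0)/(-6 − 3) = 1/3 s.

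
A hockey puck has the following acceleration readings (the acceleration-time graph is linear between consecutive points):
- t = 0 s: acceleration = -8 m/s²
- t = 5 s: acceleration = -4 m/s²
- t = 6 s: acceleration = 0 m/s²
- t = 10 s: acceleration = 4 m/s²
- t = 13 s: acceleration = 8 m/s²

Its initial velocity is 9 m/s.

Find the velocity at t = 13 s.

3 m/s

Δv equals the area under the a-t graph; then v = v₀ + Δv.
0–5 s: ½(-8 + -4)(5) = -30 m/s
5–6 s: ½(-4 + 0)(1) = -2 m/s
6–10 s: ½(0 + 4)(4) = 8 m/s
10–13 s: ½(4 + 8)(3) = 18 m/s
Δv = -6 m/s, so v(13) = 9 + (-6) = 3 m/s.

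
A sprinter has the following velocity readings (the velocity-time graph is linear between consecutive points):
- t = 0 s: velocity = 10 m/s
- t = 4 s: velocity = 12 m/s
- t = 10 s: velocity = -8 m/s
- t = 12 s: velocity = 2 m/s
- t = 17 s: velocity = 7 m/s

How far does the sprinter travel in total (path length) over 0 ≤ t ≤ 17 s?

Distance (not displacement) is the total path length: add the absolute areas under v-t.
0–4 s: |½(10 + 12)(4)| = 44 m
4–10 s: v = 0 at t = 7.6 s; triangle areas 21.6 + 9.6 = 31.2 m
10–12 s: v = 0 at t = 11.6 s; triangle areas 6.4 + 0.4 = 6.8 m
12–17 s: |½(2 + 7)(5)| = 22.5 m
Total distance = 104.5 m

104.5 m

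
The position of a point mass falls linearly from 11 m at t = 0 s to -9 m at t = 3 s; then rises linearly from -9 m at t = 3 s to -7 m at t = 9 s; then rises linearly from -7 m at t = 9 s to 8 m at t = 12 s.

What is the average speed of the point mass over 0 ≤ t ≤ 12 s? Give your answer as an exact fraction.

Average speed = (total path length)/(elapsed time); on a piecewise-linear x-t graph the path length is Σ|Δx|.
0–3 s: |Δx| = |-9 − 11| = 20 m
3–9 s: |Δx| = |-7 − -9| = 2 m
9–12 s: |Δx| = |8 − -7| = 15 m
Total path = 37 m; average speed = 37/12 = 37/12 m/s.

37/12 m/s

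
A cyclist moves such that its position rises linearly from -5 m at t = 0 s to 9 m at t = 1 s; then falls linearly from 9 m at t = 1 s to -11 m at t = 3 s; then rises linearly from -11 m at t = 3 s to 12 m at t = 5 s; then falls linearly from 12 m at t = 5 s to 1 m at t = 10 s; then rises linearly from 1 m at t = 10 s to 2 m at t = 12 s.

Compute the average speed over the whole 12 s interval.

5.75 m/s

Average speed = (total path length)/(elapsed time); on a piecewise-linear x-t graph the path length is Σ|Δx|.
0–1 s: |Δx| = |9 − -5| = 14 m
1–3 s: |Δx| = |-11 − 9| = 20 m
3–5 s: |Δx| = |12 − -11| = 23 m
5–10 s: |Δx| = |1 − 12| = 11 m
10–12 s: |Δx| = |2 − 1| = 1 m
Total path = 69 m; average speed = 69/12 = 5.75 m/s.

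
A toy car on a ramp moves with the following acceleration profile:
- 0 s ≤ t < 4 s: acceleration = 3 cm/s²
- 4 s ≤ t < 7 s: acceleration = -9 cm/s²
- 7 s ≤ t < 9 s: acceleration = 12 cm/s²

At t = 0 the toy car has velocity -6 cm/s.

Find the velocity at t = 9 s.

Δv equals the area under the a-t graph; then v = v₀ + Δv.
0–4 s: 3 × 4 = 12 cm/s
4–7 s: -9 × 3 = -27 cm/s
7–9 s: 12 × 2 = 24 cm/s
Δv = 9 cm/s, so v(9) = -6 + (9) = 3 cm/s.

3 cm/s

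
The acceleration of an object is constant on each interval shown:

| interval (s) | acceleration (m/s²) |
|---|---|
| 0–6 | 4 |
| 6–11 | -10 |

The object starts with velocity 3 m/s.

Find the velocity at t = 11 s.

-23 m/s

Δv equals the area under the a-t graph; then v = v₀ + Δv.
0–6 s: 4 × 6 = 24 m/s
6–11 s: -10 × 5 = -50 m/s
Δv = -26 m/s, so v(11) = 3 + (-26) = -23 m/s.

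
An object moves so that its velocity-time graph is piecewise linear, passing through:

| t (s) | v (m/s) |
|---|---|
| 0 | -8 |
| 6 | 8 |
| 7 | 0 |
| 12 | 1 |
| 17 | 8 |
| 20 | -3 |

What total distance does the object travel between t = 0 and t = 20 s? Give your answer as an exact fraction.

1385/22 m

Distance (not displacement) is the total path length: add the absolute areas under v-t.
0–6 s: v = 0 at t = 3 s; triangle areas 12 + 12 = 24 m
6–7 s: |½(8 + 0)(1)| = 4 m
7–12 s: |½(0 + 1)(5)| = 2.5 m
12–17 s: |½(1 + 8)(5)| = 22.5 m
17–20 s: v = 0 at t = 211/11 s; triangle areas 96/11 + 27/22 = 219/22 m
Total distance = 1385/22 m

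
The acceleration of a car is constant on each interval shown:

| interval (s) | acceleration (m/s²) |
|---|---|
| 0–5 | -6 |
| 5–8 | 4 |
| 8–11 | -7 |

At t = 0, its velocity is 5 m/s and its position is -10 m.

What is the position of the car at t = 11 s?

On each constant-a segment, Δv = aΔt and Δx = v₀Δt + ½aΔt²; chain segment to segment.
0–5 s: v starts 5 m/s; Δx = 5·5 + ½·-6·5² = -50 m; v ends -25 m/s.
5–8 s: v starts -25 m/s; Δx = -25·3 + ½·4·3² = -57 m; v ends -13 m/s.
8–11 s: v starts -13 m/s; Δx = -13·3 + ½·-7·3² = -70.5 m; v ends -34 m/s.
x(11) = -10 + Σ Δx = -187.5 m.

-187.5 m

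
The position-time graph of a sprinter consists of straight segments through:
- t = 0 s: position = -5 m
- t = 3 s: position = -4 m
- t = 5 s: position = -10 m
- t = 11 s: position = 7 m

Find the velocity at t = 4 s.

Velocity is the slope of the x-t graph on 3–5 s: (-10 − -4)/(5 − 3) = -3 m/s.

-3 m/s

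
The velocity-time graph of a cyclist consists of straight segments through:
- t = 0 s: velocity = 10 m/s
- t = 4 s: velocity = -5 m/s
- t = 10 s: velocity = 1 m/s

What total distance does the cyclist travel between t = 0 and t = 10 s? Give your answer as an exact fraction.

Total distance travelled is ∫|v| dt — sum the magnitudes of each area piece.
0–4 s: v = 0 at t = 8/3 s; triangle areas 40/3 + 10/3 = 50/3 m
4–10 s: v = 0 at t = 9 s; triangle areas 12.5 + 0.5 = 13 m
Total distance = 89/3 m

89/3 m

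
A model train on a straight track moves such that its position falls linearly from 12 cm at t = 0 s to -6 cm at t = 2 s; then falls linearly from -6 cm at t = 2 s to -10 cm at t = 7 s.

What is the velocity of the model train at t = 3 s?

Velocity is the slope of the x-t graph on 2–7 s: (-10 − -6)/(7 − 2) = -0.8 cm/s.

-0.8 cm/s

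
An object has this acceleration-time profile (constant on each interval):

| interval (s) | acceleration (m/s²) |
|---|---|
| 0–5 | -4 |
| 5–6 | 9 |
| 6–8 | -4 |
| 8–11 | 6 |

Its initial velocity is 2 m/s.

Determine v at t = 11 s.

1 m/s

Δv equals the area under the a-t graph; then v = v₀ + Δv.
0–5 s: -4 × 5 = -20 m/s
5–6 s: 9 × 1 = 9 m/s
6–8 s: -4 × 2 = -8 m/s
8–11 s: 6 × 3 = 18 m/s
Δv = -1 m/s, so v(11) = 2 + (-1) = 1 m/s.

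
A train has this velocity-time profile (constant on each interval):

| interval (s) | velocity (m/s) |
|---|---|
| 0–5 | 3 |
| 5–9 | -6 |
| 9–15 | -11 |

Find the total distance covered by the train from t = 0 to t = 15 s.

Total distance travelled is ∫|v| dt — sum the magnitudes of each area piece.
0–5 s: |3| × 5 = 15 m
5–9 s: |-6| × 4 = 24 m
9–15 s: |-11| × 6 = 66 m
Total distance = 105 m

105 m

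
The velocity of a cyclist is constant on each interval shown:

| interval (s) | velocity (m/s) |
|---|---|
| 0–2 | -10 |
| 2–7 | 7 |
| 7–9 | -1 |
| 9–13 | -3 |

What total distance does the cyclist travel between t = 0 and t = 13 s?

Total distance travelled is ∫|v| dt — sum the magnitudes of each area piece.
0–2 s: |-10| × 2 = 20 m
2–7 s: |7| × 5 = 35 m
7–9 s: |-1| × 2 = 2 m
9–13 s: |-3| × 4 = 12 m
Total distance = 69 m

69 m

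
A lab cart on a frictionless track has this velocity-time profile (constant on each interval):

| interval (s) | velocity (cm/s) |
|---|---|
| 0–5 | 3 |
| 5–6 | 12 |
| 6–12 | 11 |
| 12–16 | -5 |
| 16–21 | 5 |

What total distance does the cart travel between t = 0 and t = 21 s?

Distance (not displacement) is the total path length: add the absolute areas under v-t.
0–5 s: |3| × 5 = 15 cm
5–6 s: |12| × 1 = 12 cm
6–12 s: |11| × 6 = 66 cm
12–16 s: |-5| × 4 = 20 cm
16–21 s: |5| × 5 = 25 cm
Total distance = 138 cm

138 cm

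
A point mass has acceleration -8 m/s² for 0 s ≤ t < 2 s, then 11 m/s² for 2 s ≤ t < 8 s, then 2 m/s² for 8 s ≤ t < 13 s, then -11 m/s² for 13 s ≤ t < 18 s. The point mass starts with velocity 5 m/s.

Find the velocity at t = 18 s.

Δv equals the area under the a-t graph; then v = v₀ + Δv.
0–2 s: -8 × 2 = -16 m/s
2–8 s: 11 × 6 = 66 m/s
8–13 s: 2 × 5 = 10 m/s
13–18 s: -11 × 5 = -55 m/s
Δv = 5 m/s, so v(18) = 5 + (5) = 10 m/s.

10 m/s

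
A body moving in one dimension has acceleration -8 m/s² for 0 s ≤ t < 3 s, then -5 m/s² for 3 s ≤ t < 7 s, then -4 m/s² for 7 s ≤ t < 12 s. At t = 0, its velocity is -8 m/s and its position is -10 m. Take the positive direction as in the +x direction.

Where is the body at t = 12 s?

-548 m

On each constant-a segment, Δv = aΔt and Δx = v₀Δt + ½aΔt²; chain segment to segment.
0–3 s: v starts -8 m/s; Δx = -8·3 + ½·-8·3² = -60 m; v ends -32 m/s.
3–7 s: v starts -32 m/s; Δx = -32·4 + ½·-5·4² = -168 m; v ends -52 m/s.
7–12 s: v starts -52 m/s; Δx = -52·5 + ½·-4·5² = -310 m; v ends -72 m/s.
x(12) = -10 + Σ Δx = -548 m.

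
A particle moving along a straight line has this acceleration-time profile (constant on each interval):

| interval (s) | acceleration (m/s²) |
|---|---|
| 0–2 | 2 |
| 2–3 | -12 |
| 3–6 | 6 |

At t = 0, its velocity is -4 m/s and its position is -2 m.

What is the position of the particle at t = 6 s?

On each constant-a segment, Δv = aΔt and Δx = v₀Δt + ½aΔt²; chain segment to segment.
0–2 s: v starts -4 m/s; Δx = -4·2 + ½·2·2² = -4 m; v ends 0 m/s.
2–3 s: v starts 0 m/s; Δx = 0·1 + ½·-12·1² = -6 m; v ends -12 m/s.
3–6 s: v starts -12 m/s; Δx = -12·3 + ½·6·3² = -9 m; v ends 6 m/s.
x(6) = -2 + Σ Δx = -21 m.

-21 m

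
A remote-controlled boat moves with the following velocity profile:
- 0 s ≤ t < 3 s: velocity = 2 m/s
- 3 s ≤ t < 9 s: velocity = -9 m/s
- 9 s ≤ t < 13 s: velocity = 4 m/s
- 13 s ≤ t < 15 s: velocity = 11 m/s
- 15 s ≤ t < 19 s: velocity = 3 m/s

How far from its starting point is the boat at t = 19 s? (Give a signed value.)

2 m

Net displacement equals the area under the velocity-time graph (areas below the axis count negative).
0–3 s: 2 × 3 = 6 m
3–9 s: -9 × 6 = -54 m
9–13 s: 4 × 4 = 16 m
13–15 s: 11 × 2 = 22 m
15–19 s: 3 × 4 = 12 m
Net displacement = 2 m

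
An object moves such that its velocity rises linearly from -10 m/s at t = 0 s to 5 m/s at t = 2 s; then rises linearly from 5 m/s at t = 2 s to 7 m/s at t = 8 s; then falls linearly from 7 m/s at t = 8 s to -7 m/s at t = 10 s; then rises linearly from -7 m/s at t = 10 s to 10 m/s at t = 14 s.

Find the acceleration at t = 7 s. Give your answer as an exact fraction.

1/3 m/s²

Acceleration is the slope of the v-t graph on 2–8 s: (7 − 5)/(8 − 2) = 1/3 m/s².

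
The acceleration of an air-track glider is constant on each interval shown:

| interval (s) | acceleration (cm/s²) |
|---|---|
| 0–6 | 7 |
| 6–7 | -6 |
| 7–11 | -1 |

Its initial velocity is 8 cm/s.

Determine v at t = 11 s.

40 cm/s

Δv equals the area under the a-t graph; then v = v₀ + Δv.
0–6 s: 7 × 6 = 42 cm/s
6–7 s: -6 × 1 = -6 cm/s
7–11 s: -1 × 4 = -4 cm/s
Δv = 32 cm/s, so v(11) = 8 + (32) = 40 cm/s.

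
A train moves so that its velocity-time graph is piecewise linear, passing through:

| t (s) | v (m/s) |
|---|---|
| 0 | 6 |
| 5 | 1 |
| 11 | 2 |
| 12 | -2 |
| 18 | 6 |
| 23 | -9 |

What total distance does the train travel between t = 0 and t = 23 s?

Total distance travelled is ∫|v| dt — sum the magnitudes of each area piece.
0–5 s: |½(6 + 1)(5)| = 17.5 m
5–11 s: |½(1 + 2)(6)| = 9 m
11–12 s: v = 0 at t = 11.5 s; triangle areas 0.5 + 0.5 = 1 m
12–18 s: v = 0 at t = 13.5 s; triangle areas 1.5 + 13.5 = 15 m
18–23 s: v = 0 at t = 20 s; triangle areas 6 + 13.5 = 19.5 m
Total distance = 62 m

62 m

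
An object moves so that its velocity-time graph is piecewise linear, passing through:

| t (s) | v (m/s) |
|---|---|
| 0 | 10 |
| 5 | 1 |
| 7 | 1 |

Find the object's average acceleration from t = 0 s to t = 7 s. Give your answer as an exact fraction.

Average acceleration = Δv/Δt = (1 − 10)/(7 − 0) = -9/7 m/s².

-9/7 m/s²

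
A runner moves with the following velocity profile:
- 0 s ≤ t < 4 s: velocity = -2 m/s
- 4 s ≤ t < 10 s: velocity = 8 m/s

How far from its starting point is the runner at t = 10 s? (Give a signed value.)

Net displacement equals the area under the velocity-time graph (areas below the axis count negative).
0–4 s: -2 × 4 = -8 m
4–10 s: 8 × 6 = 48 m
Net displacement = 40 m

40 m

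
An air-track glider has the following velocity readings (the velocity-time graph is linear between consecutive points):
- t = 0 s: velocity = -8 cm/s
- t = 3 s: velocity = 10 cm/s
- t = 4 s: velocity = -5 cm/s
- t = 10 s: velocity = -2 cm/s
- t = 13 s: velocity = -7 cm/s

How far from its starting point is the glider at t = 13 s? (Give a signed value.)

-29 cm

Net displacement equals the area under the velocity-time graph (areas below the axis count negative).
0–3 s: ½(-8 + 10)(3) = 3 cm
3–4 s: ½(10 + -5)(1) = 2.5 cm
4–10 s: ½(-5 + -2)(6) = -21 cm
10–13 s: ½(-2 + -7)(3) = -13.5 cm
Net displacement = -29 cm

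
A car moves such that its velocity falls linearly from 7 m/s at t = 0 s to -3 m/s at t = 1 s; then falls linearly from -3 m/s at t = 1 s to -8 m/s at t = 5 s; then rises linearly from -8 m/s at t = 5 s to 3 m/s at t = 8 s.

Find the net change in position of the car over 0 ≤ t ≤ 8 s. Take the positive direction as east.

-27.5 m

Net displacement equals the area under the velocity-time graph (areas below the axis count negative).
0–1 s: ½(7 + -3)(1) = 2 m
1–5 s: ½(-3 + -8)(4) = -22 m
5–8 s: ½(-8 + 3)(3) = -7.5 m
Net displacement = -27.5 m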